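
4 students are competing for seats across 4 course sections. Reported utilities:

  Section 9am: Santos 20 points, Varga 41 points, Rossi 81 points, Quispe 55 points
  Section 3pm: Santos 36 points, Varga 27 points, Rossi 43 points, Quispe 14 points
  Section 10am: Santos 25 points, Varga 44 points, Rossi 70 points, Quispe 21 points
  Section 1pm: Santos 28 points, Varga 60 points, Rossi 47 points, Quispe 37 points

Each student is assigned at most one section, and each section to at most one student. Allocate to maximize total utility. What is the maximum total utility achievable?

Max total: 221 points

Optimal: Santos→Section 3pm (36 points), Varga→Section 1pm (60 points), Rossi→Section 10am (70 points), Quispe→Section 9am (55 points) — total 36+60+70+55 = 221 points.
Row-greedy (each student in turn takes its best remaining section) gives 198 points, worse by 23.
No other one-to-one assignment exceeds 221 points.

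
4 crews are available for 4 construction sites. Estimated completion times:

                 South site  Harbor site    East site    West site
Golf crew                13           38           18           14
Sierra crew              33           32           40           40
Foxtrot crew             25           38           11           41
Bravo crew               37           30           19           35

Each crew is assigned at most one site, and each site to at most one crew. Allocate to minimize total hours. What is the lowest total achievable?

Minimum total: 88 hours

This is a one-to-one assignment (minimum-cost bipartite matching).
Optimal: Golf crew→West site (14 hours), Sierra crew→South site (33 hours), Foxtrot crew→East site (11 hours), Bravo crew→Harbor site (30 hours) — total 14+33+11+30 = 88 hours.
Row-greedy (each crew in turn takes its cheapest remaining site) gives 91 hours, worse by 3.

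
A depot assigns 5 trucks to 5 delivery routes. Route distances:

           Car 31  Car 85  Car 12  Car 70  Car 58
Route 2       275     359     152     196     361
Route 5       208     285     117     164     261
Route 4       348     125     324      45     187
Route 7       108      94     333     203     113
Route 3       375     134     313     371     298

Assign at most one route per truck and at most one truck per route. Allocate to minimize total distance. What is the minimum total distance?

This is a one-to-one assignment (minimum-cost bipartite matching).
Optimal: Car 31→Route 5 (208 km), Car 85→Route 3 (134 km), Car 12→Route 2 (152 km), Car 70→Route 4 (45 km), Car 58→Route 7 (113 km) — total 208+134+152+45+113 = 652 km.
Min-entry greedy (repeatedly take the single cheapest remaining cell) gives 829 km, worse by 177.
No other one-to-one assignment undercuts 652 km.

Minimum total: 652 km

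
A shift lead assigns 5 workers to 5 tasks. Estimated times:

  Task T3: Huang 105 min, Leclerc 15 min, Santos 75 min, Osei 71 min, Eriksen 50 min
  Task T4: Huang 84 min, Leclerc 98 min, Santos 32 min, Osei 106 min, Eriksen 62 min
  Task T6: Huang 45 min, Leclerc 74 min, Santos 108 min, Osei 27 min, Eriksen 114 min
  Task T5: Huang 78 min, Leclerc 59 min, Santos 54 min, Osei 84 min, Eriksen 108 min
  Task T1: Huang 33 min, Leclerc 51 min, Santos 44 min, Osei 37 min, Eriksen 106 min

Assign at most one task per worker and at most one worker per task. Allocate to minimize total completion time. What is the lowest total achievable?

Min total: 191 min

Treat this as an assignment problem: match each worker to one task.
Optimal: Huang→Task T1 (33 min), Leclerc→Task T3 (15 min), Santos→Task T5 (54 min), Osei→Task T6 (27 min), Eriksen→Task T4 (62 min) — total 33+15+54+27+62 = 191 min.
Min-entry greedy (repeatedly take the single cheapest remaining cell) gives 215 min, worse by 24.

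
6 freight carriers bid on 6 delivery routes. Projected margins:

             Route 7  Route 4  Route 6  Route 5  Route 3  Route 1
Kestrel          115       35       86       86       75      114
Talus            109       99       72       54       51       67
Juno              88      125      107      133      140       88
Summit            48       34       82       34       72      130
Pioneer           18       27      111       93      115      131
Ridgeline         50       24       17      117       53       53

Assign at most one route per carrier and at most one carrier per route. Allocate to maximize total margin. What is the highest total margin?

Max total: $712k

Treat this as an assignment problem: match each carrier to one route.
Optimal: Kestrel→Route 7 ($115k), Talus→Route 4 ($99k), Juno→Route 3 ($140k), Summit→Route 1 ($130k), Pioneer→Route 6 ($111k), Ridgeline→Route 5 ($117k) — total 115+99+140+130+111+117 = $712k.
Column-greedy (each route in turn goes to its best remaining carrier) gives $607k, worse by 105.
Next-best assignment: Kestrel→Route 7, Talus→Route 4, Juno→Route 3, Summit→Route 6, Pioneer→Route 1, Ridgeline→Route 5 = $684k.
Every other assignment is strictly worse.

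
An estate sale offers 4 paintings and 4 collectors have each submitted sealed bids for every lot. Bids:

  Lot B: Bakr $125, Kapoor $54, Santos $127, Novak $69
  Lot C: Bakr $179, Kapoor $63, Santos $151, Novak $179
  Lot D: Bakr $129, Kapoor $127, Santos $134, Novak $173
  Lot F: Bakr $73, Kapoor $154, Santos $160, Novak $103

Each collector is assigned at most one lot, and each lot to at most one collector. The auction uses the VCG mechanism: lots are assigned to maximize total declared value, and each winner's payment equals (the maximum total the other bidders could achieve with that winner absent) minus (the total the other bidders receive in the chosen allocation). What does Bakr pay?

Efficient allocation: Bakr→Lot C ($179), Kapoor→Lot F ($154), Santos→Lot B ($127), Novak→Lot D ($173); total welfare W = $633.
Bakr receives Lot C at value $179, so the others get W − 179 = $454.
Without Bakr: best allocation of the remaining 3 bidders over all 4 lots is Kapoor→Lot F ($154), Santos→Lot C ($151), Novak→Lot D ($173), total $478.
VCG payment = (others' best without Bakr) − (others' welfare with Bakr) = 478 − 454 = $24.

Bakr pays $24.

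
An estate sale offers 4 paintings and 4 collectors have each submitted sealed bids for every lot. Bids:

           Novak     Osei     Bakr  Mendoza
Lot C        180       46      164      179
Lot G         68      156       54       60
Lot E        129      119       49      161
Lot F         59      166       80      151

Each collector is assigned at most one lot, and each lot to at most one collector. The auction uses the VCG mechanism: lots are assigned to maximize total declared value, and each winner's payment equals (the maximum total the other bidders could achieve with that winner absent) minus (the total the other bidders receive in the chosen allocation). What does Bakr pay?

Bakr pays $71.

Efficient allocation: Novak→Lot E ($129), Osei→Lot G ($156), Bakr→Lot C ($164), Mendoza→Lot F ($151); total welfare W = $600.
Bakr receives Lot C at value $164, so the others get W − 164 = $436.
Without Bakr: best allocation of the remaining 3 bidders over all 4 lots is Novak→Lot C ($180), Osei→Lot F ($166), Mendoza→Lot E ($161), total $507.
VCG payment = (others' best without Bakr) − (others' welfare with Bakr) = 507 − 436 = $71.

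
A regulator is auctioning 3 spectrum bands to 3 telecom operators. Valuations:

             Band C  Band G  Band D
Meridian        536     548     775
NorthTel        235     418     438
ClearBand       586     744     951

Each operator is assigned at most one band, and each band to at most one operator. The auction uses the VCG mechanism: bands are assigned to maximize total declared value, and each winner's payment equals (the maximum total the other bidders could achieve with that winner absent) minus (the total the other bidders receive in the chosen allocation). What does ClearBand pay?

Efficient allocation: Meridian→Band C ($536M), NorthTel→Band G ($418M), ClearBand→Band D ($951M); total welfare W = $1905M.
ClearBand receives Band D at value $951M, so the others get W − 951 = $954M.
Without ClearBand: best allocation of the remaining 2 bidders over all 3 bands is Meridian→Band D ($775M), NorthTel→Band G ($418M), total $1193M.
VCG payment = (others' best without ClearBand) − (others' welfare with ClearBand) = 1193 − 954 = $239M.

ClearBand pays $239M.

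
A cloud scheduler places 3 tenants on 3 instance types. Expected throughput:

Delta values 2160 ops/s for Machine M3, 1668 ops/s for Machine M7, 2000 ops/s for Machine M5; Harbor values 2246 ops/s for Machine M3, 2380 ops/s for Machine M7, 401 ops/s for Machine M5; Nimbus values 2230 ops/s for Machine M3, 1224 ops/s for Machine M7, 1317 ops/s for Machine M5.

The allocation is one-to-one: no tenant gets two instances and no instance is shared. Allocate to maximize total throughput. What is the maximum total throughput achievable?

Maximum total: 6610 ops/s

Treat this as an assignment problem: match each tenant to one instance.
Optimal: Delta→Machine M5 (2000 ops/s), Harbor→Machine M7 (2380 ops/s), Nimbus→Machine M3 (2230 ops/s) — total 2000+2380+2230 = 6610 ops/s.
Column-greedy (each instance in turn goes to its best remaining tenant) gives 5231 ops/s, worse by 1379.
Next-best assignment: Delta→Machine M3, Harbor→Machine M7, Nimbus→Machine M5 = 5857 ops/s.
Swapping Harbor↔Delta (Harbor→Machine M5 401 ops/s, Delta→Machine M7 1668 ops/s) loses 2311.
No other one-to-one assignment exceeds 6610 ops/s.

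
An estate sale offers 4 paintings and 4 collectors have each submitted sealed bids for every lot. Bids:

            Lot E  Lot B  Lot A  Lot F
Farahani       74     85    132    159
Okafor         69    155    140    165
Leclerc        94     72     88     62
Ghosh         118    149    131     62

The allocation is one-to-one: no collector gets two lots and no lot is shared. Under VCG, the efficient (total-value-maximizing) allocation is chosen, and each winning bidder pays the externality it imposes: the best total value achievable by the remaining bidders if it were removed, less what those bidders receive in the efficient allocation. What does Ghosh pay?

Ghosh pays $15.

Efficient allocation: Farahani→Lot F ($159), Okafor→Lot A ($140), Leclerc→Lot E ($94), Ghosh→Lot B ($149); total welfare W = $542.
Ghosh receives Lot B at value $149, so the others get W − 149 = $393.
Without Ghosh: best allocation of the remaining 3 bidders over all 4 lots is Farahani→Lot F ($159), Okafor→Lot B ($155), Leclerc→Lot E ($94), total $408.
VCG payment = (others' best without Ghosh) − (others' welfare with Ghosh) = 408 − 393 = $15.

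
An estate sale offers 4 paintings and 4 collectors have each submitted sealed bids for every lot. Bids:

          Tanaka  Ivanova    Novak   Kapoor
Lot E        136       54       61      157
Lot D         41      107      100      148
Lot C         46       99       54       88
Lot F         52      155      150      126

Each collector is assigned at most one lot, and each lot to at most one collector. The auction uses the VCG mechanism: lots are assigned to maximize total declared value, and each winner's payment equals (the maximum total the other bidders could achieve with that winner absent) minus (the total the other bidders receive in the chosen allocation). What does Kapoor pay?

Efficient allocation: Tanaka→Lot E ($136), Ivanova→Lot C ($99), Novak→Lot F ($150), Kapoor→Lot D ($148); total welfare W = $533.
Kapoor receives Lot D at value $148, so the others get W − 148 = $385.
Without Kapoor: best allocation of the remaining 3 bidders over all 4 lots is Tanaka→Lot E ($136), Ivanova→Lot D ($107), Novak→Lot F ($150), total $393.
VCG payment = (others' best without Kapoor) − (others' welfare with Kapoor) = 393 − 385 = $8.

Kapoor pays $8.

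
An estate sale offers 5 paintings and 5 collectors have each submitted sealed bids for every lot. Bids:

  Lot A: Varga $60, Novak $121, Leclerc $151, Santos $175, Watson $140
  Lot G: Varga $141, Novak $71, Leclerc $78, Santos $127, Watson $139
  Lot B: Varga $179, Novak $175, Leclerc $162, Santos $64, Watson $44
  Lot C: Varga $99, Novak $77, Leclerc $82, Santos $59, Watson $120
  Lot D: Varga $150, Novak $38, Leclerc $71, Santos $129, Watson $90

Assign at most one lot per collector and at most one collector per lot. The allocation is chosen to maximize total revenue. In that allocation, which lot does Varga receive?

Varga receives Lot D.

Optimal: Varga→Lot D ($150), Novak→Lot B ($175), Leclerc→Lot A ($151), Santos→Lot G ($127), Watson→Lot C ($120) — total 150+175+151+127+120 = $723.
Row-greedy (each collector in turn takes its best remaining lot) gives $650, worse by 73.
Swapping Watson↔Leclerc (Watson→Lot A $140, Leclerc→Lot C $82) loses 49.
Varga's own top lot is Lot B ($179), but forcing Varga→Lot B and reassigning the rest optimally gives only $675 — worse by 48.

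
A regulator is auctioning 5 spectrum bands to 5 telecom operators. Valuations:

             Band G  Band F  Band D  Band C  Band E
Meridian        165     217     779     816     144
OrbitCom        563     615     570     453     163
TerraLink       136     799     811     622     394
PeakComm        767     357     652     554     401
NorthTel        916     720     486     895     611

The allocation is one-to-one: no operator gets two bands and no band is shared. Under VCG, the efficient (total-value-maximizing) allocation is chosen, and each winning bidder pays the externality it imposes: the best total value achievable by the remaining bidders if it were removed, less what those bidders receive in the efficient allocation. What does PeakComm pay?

PeakComm pays $305M.

Efficient allocation: Meridian→Band C ($816M), OrbitCom→Band F ($615M), TerraLink→Band D ($811M), PeakComm→Band G ($767M), NorthTel→Band E ($611M); total welfare W = $3620M.
PeakComm receives Band G at value $767M, so the others get W − 767 = $2853M.
Without PeakComm: best allocation of the remaining 4 bidders over all 5 bands is Meridian→Band C ($816M), OrbitCom→Band F ($615M), TerraLink→Band D ($811M), NorthTel→Band G ($916M), total $3158M.
VCG payment = (others' best without PeakComm) − (others' welfare with PeakComm) = 3158 − 2853 = $305M.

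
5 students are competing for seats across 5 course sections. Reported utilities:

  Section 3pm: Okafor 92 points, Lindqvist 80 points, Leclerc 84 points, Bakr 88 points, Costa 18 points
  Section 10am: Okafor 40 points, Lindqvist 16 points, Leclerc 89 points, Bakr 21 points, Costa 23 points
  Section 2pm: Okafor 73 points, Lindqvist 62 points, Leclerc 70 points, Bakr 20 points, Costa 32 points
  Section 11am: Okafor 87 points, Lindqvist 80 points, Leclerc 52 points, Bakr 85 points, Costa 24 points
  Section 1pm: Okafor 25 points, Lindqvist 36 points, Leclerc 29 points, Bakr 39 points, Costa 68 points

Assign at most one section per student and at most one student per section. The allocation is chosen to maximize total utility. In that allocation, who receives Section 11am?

Lindqvist receives Section 11am.

Optimal: Okafor→Section 2pm (73 points), Lindqvist→Section 11am (80 points), Leclerc→Section 10am (89 points), Bakr→Section 3pm (88 points), Costa→Section 1pm (68 points) — total 73+80+89+88+68 = 398 points.
Row-greedy (each student in turn takes its best remaining section) gives 332 points, worse by 66.
Next-best assignment: Okafor→Section 3pm, Lindqvist→Section 2pm, Leclerc→Section 10am, Bakr→Section 11am, Costa→Section 1pm = 396 points.
Lindqvist's own top section is Section 3pm (80 points), but forcing Lindqvist→Section 3pm and reassigning the rest optimally gives only 395 points — worse by 3.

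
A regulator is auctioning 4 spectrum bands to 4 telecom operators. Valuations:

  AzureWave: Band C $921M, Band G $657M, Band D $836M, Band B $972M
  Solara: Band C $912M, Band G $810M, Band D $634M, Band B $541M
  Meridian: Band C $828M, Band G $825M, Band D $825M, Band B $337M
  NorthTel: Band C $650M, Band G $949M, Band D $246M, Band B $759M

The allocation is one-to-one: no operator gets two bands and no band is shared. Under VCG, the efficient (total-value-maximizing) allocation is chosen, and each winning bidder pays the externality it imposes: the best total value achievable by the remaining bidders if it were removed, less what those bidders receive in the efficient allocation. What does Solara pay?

Solara pays $3M.

Efficient allocation: AzureWave→Band B ($972M), Solara→Band C ($912M), Meridian→Band D ($825M), NorthTel→Band G ($949M); total welfare W = $3658M.
Solara receives Band C at value $912M, so the others get W − 912 = $2746M.
Without Solara: best allocation of the remaining 3 bidders over all 4 bands is AzureWave→Band B ($972M), Meridian→Band C ($828M), NorthTel→Band G ($949M), total $2749M.
VCG payment = (others' best without Solara) − (others' welfare with Solara) = 2749 − 2746 = $3M.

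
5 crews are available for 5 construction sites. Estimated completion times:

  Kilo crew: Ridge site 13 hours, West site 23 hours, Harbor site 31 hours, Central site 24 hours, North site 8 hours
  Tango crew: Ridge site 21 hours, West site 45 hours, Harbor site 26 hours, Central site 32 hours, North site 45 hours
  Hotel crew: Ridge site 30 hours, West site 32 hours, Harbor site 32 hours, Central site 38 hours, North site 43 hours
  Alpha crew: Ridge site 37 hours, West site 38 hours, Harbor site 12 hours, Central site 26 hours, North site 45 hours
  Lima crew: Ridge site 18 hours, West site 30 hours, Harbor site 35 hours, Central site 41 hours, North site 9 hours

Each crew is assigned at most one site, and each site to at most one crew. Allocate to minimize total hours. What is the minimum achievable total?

Min total: 98 hours

This is the linear assignment problem.
Optimal: Kilo crew→Ridge site (13 hours), Tango crew→Central site (32 hours), Hotel crew→West site (32 hours), Alpha crew→Harbor site (12 hours), Lima crew→North site (9 hours) — total 13+32+32+12+9 = 98 hours.
Row-greedy (each crew in turn takes its cheapest remaining site) gives 114 hours, worse by 16.
No other one-to-one assignment undercuts 98 hours.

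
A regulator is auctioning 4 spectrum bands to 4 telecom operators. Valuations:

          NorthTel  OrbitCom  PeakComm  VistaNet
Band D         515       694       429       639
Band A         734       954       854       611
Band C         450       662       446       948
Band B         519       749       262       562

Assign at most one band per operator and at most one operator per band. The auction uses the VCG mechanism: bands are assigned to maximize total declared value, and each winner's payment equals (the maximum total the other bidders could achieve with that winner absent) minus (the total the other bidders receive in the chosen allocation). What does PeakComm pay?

PeakComm pays $219M.

Efficient allocation: NorthTel→Band D ($515M), OrbitCom→Band B ($749M), PeakComm→Band A ($854M), VistaNet→Band C ($948M); total welfare W = $3066M.
PeakComm receives Band A at value $854M, so the others get W − 854 = $2212M.
Without PeakComm: best allocation of the remaining 3 bidders over all 4 bands is NorthTel→Band A ($734M), OrbitCom→Band B ($749M), VistaNet→Band C ($948M), total $2431M.
VCG payment = (others' best without PeakComm) − (others' welfare with PeakComm) = 2431 − 2212 = $219M.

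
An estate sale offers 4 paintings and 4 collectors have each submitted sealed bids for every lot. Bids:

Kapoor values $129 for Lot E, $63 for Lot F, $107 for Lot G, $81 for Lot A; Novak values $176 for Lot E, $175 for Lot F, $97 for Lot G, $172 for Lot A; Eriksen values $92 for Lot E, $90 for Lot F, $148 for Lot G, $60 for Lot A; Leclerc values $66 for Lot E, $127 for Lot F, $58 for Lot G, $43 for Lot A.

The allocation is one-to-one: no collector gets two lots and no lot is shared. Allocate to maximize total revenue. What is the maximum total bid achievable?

Max total: $576

Optimal: Kapoor→Lot E ($129), Novak→Lot A ($172), Eriksen→Lot G ($148), Leclerc→Lot F ($127) — total 129+172+148+127 = $576.
Next-best assignment: Kapoor→Lot A, Novak→Lot E, Eriksen→Lot G, Leclerc→Lot F = $532.
Checked against all permutations: $576 is optimal.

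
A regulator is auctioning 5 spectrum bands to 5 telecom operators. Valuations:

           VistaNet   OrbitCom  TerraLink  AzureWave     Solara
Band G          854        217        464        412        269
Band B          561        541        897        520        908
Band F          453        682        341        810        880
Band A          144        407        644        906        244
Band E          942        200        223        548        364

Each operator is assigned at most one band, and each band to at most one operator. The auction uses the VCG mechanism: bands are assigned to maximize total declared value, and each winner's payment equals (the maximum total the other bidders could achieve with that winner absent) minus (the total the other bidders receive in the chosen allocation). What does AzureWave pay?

AzureWave pays $180M.

Efficient allocation: VistaNet→Band E ($942M), OrbitCom→Band F ($682M), TerraLink→Band G ($464M), AzureWave→Band A ($906M), Solara→Band B ($908M); total welfare W = $3902M.
AzureWave receives Band A at value $906M, so the others get W − 906 = $2996M.
Without AzureWave: best allocation of the remaining 4 bidders over all 5 bands is VistaNet→Band E ($942M), OrbitCom→Band F ($682M), TerraLink→Band A ($644M), Solara→Band B ($908M), total $3176M.
VCG payment = (others' best without AzureWave) − (others' welfare with AzureWave) = 3176 − 2996 = $180M.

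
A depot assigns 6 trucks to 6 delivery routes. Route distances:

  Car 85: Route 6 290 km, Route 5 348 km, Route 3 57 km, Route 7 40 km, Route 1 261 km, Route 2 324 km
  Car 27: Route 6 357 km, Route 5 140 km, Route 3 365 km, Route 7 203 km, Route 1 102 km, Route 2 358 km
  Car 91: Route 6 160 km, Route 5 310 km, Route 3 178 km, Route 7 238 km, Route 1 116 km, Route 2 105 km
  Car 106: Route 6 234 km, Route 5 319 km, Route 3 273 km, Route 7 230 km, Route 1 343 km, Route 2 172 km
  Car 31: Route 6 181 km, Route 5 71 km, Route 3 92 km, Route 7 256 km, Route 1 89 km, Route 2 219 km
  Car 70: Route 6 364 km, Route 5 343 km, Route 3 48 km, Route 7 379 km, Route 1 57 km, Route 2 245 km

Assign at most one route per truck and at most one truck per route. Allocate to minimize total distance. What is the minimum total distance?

Minimum total: 593 km

This is the linear assignment problem.
Optimal: Car 85→Route 7 (40 km), Car 27→Route 1 (102 km), Car 91→Route 6 (160 km), Car 106→Route 2 (172 km), Car 31→Route 5 (71 km), Car 70→Route 3 (48 km) — total 40+102+160+172+71+48 = 593 km.
Min-entry greedy (repeatedly take the single cheapest remaining cell) gives 600 km, worse by 7.
Next-best assignment: Car 85→Route 7, Car 27→Route 1, Car 91→Route 2, Car 106→Route 6, Car 31→Route 5, Car 70→Route 3 = 600 km.
Every other assignment is strictly worse.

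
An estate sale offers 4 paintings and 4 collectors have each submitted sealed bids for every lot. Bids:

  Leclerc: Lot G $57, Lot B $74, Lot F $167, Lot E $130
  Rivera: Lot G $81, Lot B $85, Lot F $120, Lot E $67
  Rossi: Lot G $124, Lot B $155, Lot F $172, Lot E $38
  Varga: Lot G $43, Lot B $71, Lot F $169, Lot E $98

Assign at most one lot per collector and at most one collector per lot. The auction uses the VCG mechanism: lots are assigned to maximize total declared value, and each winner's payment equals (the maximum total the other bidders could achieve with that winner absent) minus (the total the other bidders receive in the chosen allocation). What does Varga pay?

Efficient allocation: Leclerc→Lot E ($130), Rivera→Lot G ($81), Rossi→Lot B ($155), Varga→Lot F ($169); total welfare W = $535.
Varga receives Lot F at value $169, so the others get W − 169 = $366.
Without Varga: best allocation of the remaining 3 bidders over all 4 lots is Leclerc→Lot E ($130), Rivera→Lot F ($120), Rossi→Lot B ($155), total $405.
VCG payment = (others' best without Varga) − (others' welfare with Varga) = 405 − 366 = $39.

Varga pays $39.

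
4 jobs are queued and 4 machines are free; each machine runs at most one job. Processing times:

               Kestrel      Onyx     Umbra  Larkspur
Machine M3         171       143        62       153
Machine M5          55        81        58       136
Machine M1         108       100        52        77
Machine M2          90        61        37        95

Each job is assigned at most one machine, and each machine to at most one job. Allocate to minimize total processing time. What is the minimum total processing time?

Optimal: Kestrel→Machine M5 (55 min), Onyx→Machine M2 (61 min), Umbra→Machine M3 (62 min), Larkspur→Machine M1 (77 min) — total 55+61+62+77 = 255 min.
Row-greedy (each job in turn takes its cheapest remaining machine) gives 321 min, worse by 66.
Checked against all permutations: 255 min is optimal.

Minimum total: 255 min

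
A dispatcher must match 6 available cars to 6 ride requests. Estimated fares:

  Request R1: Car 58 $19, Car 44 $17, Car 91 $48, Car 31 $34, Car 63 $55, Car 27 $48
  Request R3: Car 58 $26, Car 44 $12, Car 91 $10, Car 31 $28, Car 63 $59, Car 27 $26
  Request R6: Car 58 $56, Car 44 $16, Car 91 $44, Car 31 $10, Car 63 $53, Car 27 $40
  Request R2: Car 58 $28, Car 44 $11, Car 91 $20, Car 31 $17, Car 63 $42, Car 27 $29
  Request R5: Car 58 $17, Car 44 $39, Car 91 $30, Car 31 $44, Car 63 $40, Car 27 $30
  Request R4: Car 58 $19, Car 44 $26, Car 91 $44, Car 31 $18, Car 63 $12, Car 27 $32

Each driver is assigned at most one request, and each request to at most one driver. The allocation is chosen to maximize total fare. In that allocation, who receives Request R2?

Car 31 receives Request R2.

This is a one-to-one assignment (maximum-weight bipartite matching).
Optimal: Car 58→Request R6 ($56), Car 44→Request R5 ($39), Car 91→Request R4 ($44), Car 31→Request R2 ($17), Car 63→Request R3 ($59), Car 27→Request R1 ($48) — total 56+39+44+17+59+48 = $263.
Row-greedy (each driver in turn takes its best remaining request) gives $245, worse by 18.
Swapping Car 44↔Car 91 (Car 44→Request R4 $26, Car 91→Request R5 $30) loses 27.
Car 31's own top request is Request R5 ($44), but forcing Car 31→Request R5 and reassigning the rest optimally gives only $262 — worse by 1.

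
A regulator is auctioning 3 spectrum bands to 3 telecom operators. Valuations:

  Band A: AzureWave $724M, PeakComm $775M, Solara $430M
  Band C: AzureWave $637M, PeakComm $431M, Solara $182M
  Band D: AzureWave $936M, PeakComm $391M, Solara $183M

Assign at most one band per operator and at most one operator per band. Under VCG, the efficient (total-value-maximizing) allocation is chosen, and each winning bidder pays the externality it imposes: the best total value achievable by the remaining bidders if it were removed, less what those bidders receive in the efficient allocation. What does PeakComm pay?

Efficient allocation: AzureWave→Band D ($936M), PeakComm→Band A ($775M), Solara→Band C ($182M); total welfare W = $1893M.
PeakComm receives Band A at value $775M, so the others get W − 775 = $1118M.
Without PeakComm: best allocation of the remaining 2 bidders over all 3 bands is AzureWave→Band D ($936M), Solara→Band A ($430M), total $1366M.
VCG payment = (others' best without PeakComm) − (others' welfare with PeakComm) = 1366 − 1118 = $248M.

PeakComm pays $248M.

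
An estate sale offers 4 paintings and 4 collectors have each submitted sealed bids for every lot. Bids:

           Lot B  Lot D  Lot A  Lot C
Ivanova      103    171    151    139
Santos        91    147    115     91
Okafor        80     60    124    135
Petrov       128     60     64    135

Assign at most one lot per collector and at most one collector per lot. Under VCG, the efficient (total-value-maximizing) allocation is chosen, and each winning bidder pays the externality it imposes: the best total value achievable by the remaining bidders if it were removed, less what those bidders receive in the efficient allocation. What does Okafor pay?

Okafor pays $7.

Efficient allocation: Ivanova→Lot A ($151), Santos→Lot D ($147), Okafor→Lot C ($135), Petrov→Lot B ($128); total welfare W = $561.
Okafor receives Lot C at value $135, so the others get W − 135 = $426.
Without Okafor: best allocation of the remaining 3 bidders over all 4 lots is Ivanova→Lot A ($151), Santos→Lot D ($147), Petrov→Lot C ($135), total $433.
VCG payment = (others' best without Okafor) − (others' welfare with Okafor) = 433 − 426 = $7.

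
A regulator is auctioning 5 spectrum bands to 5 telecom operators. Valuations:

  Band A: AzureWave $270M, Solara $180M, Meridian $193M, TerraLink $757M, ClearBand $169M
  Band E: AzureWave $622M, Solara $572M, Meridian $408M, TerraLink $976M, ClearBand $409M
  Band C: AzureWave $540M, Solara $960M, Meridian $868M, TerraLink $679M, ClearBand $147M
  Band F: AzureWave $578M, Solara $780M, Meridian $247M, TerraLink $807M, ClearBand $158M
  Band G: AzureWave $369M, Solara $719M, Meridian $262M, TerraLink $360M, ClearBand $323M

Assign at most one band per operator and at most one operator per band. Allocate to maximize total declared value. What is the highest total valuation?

This is the linear assignment problem.
Optimal: AzureWave→Band E ($622M), Solara→Band F ($780M), Meridian→Band C ($868M), TerraLink→Band A ($757M), ClearBand→Band G ($323M) — total 622+780+868+757+323 = $3350M.
Max-entry greedy (repeatedly take the single best remaining cell) gives $3030M, worse by 320.

Max total: $3350M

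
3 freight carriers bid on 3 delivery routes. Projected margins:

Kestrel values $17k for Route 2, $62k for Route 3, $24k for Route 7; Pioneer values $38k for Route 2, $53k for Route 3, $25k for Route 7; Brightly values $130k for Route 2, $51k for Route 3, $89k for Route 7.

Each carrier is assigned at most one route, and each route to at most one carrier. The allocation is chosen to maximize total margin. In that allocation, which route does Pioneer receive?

Pioneer receives Route 7.

This is a one-to-one assignment (maximum-weight bipartite matching).
Optimal: Kestrel→Route 3 ($62k), Pioneer→Route 7 ($25k), Brightly→Route 2 ($130k) — total 62+25+130 = $217k.
Row-greedy (each carrier in turn takes its best remaining route) gives $189k, worse by 28.
Swapping Brightly↔Kestrel (Brightly→Route 3 $51k, Kestrel→Route 2 $17k) loses 124.
Pioneer's own top route is Route 3 ($53k), but forcing Pioneer→Route 3 and reassigning the rest optimally gives only $207k — worse by 10.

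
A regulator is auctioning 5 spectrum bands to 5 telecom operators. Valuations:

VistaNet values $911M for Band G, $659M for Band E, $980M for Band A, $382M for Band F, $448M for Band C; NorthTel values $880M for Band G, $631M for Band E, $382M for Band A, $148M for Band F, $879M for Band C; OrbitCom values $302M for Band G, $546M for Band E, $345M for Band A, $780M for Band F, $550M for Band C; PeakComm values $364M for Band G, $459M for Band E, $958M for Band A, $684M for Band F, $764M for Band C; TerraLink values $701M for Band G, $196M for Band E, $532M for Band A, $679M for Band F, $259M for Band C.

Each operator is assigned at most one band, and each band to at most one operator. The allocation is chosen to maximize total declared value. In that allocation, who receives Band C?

NorthTel receives Band C.

Optimal: VistaNet→Band E ($659M), NorthTel→Band C ($879M), OrbitCom→Band F ($780M), PeakComm→Band A ($958M), TerraLink→Band G ($701M) — total 659+879+780+958+701 = $3977M.
Max-entry greedy (repeatedly take the single best remaining cell) gives $3600M, worse by 377.
Next-best assignment: VistaNet→Band G, NorthTel→Band C, OrbitCom→Band E, PeakComm→Band A, TerraLink→Band F = $3973M.
No other one-to-one assignment exceeds $3977M.
NorthTel's own top band is Band G ($880M), but forcing NorthTel→Band G and reassigning the rest optimally gives only $3849M — worse by 128.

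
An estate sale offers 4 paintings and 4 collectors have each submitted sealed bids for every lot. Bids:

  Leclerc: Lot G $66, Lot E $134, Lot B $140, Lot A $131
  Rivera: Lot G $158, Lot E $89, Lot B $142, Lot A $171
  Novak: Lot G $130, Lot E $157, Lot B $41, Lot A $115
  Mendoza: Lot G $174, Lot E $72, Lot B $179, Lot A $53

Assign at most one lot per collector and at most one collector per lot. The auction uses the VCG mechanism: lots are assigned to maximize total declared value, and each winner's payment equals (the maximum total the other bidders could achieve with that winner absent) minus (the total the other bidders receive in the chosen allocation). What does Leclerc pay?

Leclerc pays $5.

Efficient allocation: Leclerc→Lot B ($140), Rivera→Lot A ($171), Novak→Lot E ($157), Mendoza→Lot G ($174); total welfare W = $642.
Leclerc receives Lot B at value $140, so the others get W − 140 = $502.
Without Leclerc: best allocation of the remaining 3 bidders over all 4 lots is Rivera→Lot A ($171), Novak→Lot E ($157), Mendoza→Lot B ($179), total $507.
VCG payment = (others' best without Leclerc) − (others' welfare with Leclerc) = 507 − 502 = $5.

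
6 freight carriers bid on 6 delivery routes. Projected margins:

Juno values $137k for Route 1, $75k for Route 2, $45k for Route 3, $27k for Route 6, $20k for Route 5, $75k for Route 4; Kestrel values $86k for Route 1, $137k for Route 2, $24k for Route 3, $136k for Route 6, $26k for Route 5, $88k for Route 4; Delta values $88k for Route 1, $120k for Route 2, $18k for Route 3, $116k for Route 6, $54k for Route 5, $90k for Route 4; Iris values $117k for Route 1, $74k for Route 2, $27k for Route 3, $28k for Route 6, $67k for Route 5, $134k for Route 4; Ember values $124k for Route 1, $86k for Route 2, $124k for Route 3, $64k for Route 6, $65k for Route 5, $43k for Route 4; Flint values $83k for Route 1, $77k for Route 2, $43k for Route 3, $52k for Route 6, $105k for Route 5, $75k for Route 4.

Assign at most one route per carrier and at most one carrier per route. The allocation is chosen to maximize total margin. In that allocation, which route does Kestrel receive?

This is a one-to-one assignment (maximum-weight bipartite matching).
Optimal: Juno→Route 1 ($137k), Kestrel→Route 6 ($136k), Delta→Route 2 ($120k), Iris→Route 4 ($134k), Ember→Route 3 ($124k), Flint→Route 5 ($105k) — total 137+136+120+134+124+105 = $756k.
Row-greedy (each carrier in turn takes its best remaining route) gives $753k, worse by 3.
Swapping Flint↔Delta (Flint→Route 2 $77k, Delta→Route 5 $54k) loses 94.
No other one-to-one assignment exceeds $756k.
Kestrel's own top route is Route 2 ($137k), but forcing Kestrel→Route 2 and reassigning the rest optimally gives only $753k — worse by 3.

Kestrel receives Route 6.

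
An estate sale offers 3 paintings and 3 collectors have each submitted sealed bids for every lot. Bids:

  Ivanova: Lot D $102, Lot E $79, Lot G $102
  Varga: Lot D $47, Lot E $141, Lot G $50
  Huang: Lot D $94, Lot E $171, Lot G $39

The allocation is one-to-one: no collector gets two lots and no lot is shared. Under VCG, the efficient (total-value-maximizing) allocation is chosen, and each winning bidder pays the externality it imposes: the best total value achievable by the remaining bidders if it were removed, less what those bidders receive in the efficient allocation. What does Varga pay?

Efficient allocation: Ivanova→Lot G ($102), Varga→Lot E ($141), Huang→Lot D ($94); total welfare W = $337.
Varga receives Lot E at value $141, so the others get W − 141 = $196.
Without Varga: best allocation of the remaining 2 bidders over all 3 lots is Ivanova→Lot D ($102), Huang→Lot E ($171), total $273.
VCG payment = (others' best without Varga) − (others' welfare with Varga) = 273 − 196 = $77.

Varga pays $77.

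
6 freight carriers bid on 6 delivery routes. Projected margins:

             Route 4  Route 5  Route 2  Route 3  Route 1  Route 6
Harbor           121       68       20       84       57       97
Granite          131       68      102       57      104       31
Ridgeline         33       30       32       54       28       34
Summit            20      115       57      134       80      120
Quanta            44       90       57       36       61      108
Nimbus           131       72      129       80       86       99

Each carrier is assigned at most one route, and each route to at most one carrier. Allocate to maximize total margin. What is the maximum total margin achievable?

Max total: $631k

Optimal: Harbor→Route 4 ($121k), Granite→Route 1 ($104k), Ridgeline→Route 3 ($54k), Summit→Route 5 ($115k), Quanta→Route 6 ($108k), Nimbus→Route 2 ($129k) — total 121+104+54+115+108+129 = $631k.
Row-greedy (each carrier in turn takes its best remaining route) gives $618k, worse by 13.
Next-best assignment: Harbor→Route 4, Granite→Route 1, Ridgeline→Route 5, Summit→Route 3, Quanta→Route 6, Nimbus→Route 2 = $626k.
Swapping Nimbus↔Harbor (Nimbus→Route 4 $131k, Harbor→Route 2 $20k) loses 99.
Checked against all permutations: $631k is optimal.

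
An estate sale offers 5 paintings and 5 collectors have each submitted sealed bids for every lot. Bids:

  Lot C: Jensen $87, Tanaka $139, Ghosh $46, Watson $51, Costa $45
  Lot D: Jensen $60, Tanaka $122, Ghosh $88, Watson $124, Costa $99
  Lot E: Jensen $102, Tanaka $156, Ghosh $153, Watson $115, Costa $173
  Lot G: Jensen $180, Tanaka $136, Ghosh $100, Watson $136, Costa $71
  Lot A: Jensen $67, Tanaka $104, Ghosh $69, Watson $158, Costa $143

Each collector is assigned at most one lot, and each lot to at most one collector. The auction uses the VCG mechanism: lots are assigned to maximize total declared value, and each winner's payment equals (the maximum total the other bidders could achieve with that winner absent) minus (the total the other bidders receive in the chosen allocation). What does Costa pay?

Costa pays $34.

Efficient allocation: Jensen→Lot G ($180), Tanaka→Lot C ($139), Ghosh→Lot E ($153), Watson→Lot D ($124), Costa→Lot A ($143); total welfare W = $739.
Costa receives Lot A at value $143, so the others get W − 143 = $596.
Without Costa: best allocation of the remaining 4 bidders over all 5 lots is Jensen→Lot G ($180), Tanaka→Lot C ($139), Ghosh→Lot E ($153), Watson→Lot A ($158), total $630.
VCG payment = (others' best without Costa) − (others' welfare with Costa) = 630 − 596 = $34.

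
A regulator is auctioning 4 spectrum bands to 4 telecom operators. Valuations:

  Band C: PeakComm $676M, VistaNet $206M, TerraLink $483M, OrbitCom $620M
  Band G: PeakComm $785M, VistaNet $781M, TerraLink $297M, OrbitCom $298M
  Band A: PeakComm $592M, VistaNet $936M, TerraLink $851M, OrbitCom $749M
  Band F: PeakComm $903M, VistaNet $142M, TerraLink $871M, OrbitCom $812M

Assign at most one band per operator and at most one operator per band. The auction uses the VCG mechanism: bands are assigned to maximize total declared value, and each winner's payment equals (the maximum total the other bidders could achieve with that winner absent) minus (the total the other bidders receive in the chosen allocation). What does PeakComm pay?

PeakComm pays $17M.

Efficient allocation: PeakComm→Band G ($785M), VistaNet→Band A ($936M), TerraLink→Band F ($871M), OrbitCom→Band C ($620M); total welfare W = $3212M.
PeakComm receives Band G at value $785M, so the others get W − 785 = $2427M.
Without PeakComm: best allocation of the remaining 3 bidders over all 4 bands is VistaNet→Band G ($781M), TerraLink→Band A ($851M), OrbitCom→Band F ($812M), total $2444M.
VCG payment = (others' best without PeakComm) − (others' welfare with PeakComm) = 2444 − 2427 = $17M.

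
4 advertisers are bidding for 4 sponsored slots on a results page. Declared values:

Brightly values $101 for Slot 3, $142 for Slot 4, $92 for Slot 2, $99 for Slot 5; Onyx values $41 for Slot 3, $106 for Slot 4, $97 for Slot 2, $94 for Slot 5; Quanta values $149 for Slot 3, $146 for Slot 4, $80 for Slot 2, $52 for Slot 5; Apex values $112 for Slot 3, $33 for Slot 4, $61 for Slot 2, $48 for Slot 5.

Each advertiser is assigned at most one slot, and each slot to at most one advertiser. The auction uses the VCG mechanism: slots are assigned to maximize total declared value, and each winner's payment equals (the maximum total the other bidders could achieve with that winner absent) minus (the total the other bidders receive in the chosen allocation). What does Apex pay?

Apex pays $46.

Efficient allocation: Brightly→Slot 5 ($99), Onyx→Slot 2 ($97), Quanta→Slot 4 ($146), Apex→Slot 3 ($112); total welfare W = $454.
Apex receives Slot 3 at value $112, so the others get W − 112 = $342.
Without Apex: best allocation of the remaining 3 bidders over all 4 slots is Brightly→Slot 4 ($142), Onyx→Slot 2 ($97), Quanta→Slot 3 ($149), total $388.
VCG payment = (others' best without Apex) − (others' welfare with Apex) = 388 − 342 = $46.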